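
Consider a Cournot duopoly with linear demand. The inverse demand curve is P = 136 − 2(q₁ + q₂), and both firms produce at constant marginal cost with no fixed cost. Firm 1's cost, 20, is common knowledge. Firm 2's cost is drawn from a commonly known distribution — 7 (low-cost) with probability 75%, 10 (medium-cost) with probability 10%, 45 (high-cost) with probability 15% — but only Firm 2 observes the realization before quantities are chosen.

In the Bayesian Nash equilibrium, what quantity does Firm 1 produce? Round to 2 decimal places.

Firm 2 with cost c maximizes (136 − 2(q₁+q₂) − c)·q₂, giving q₂(c) = (136 − c − 2q₁)/4.
E[c₂] = 0.75·7 + 0.1·10 + 0.15·45 = 13
Firm 1's FOC against E[q₂] yields q₁ = (136 − 2·20 + E[c₂])/6 = (136 − 40 + 13)/6 = 18.1667.

18.17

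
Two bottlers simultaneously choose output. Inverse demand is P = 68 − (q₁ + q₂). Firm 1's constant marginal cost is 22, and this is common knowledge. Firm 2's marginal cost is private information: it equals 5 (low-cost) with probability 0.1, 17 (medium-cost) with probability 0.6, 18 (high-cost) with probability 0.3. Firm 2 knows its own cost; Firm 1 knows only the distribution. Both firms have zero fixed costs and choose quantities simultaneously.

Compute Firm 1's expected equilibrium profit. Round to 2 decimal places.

178.67

Firm 2 with cost c maximizes (68 − (q₁+q₂) − c)·q₂, giving q₂(c) = (68 − c − q₁)/2.
E[c₂] = 0.1·5 + 0.6·17 + 0.3·18 = 16.1
Firm 1's FOC against E[q₂] yields q₁ = (68 − 2·22 + E[c₂])/3 = (68 − 44 + 16.1)/3 = 13.3667.
E[P] = 68 − (q₁ + E[q₂]) = 35.3667; Firm 1's expected profit = (E[P] − 22)·q₁ = (35.3667 − 22)·13.3667 = 178.668.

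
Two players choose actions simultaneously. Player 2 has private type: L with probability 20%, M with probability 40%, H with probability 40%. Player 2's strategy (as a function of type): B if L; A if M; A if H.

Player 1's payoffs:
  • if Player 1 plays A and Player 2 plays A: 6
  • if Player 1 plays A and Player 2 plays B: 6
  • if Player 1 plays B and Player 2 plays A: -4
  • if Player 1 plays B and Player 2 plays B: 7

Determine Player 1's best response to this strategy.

Compute Player 1's expected payoff for each action, taking the expectation over Player 2's type.
E[A] = 0.2·(6) + 0.4·(6) + 0.4·(6) = 6
E[B] = 0.2·(7) + 0.4·(-4) + 0.4·(-4) = -1.8
Best response: A (6 is the largest).

A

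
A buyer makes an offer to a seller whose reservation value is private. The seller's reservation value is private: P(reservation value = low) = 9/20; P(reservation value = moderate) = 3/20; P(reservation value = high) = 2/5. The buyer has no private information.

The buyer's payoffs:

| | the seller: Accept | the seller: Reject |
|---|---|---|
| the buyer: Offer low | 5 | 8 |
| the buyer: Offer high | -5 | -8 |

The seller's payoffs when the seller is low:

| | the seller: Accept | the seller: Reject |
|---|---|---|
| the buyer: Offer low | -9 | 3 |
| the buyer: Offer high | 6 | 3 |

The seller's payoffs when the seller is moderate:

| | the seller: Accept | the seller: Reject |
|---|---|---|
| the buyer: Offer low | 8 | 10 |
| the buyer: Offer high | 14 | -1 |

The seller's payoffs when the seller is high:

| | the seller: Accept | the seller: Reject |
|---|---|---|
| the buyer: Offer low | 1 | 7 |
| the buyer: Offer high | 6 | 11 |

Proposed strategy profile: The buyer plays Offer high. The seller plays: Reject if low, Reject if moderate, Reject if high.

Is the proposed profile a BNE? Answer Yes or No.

No

The buyer plays Offer high: E[Offer high] = 9/20·(-8) + 3/20·(-8) + 2/5·(-8) = -8; E[Offer low] = 8. Not best-responding. ✗
The seller (reservation value low), facing Offer high: Accept gives 6, Reject gives 3. Proposed Reject is not best — profitable deviation exists. ✗
The seller (reservation value moderate), facing Offer high: Accept gives 14, Reject gives -1. Proposed Reject is not best — profitable deviation exists. ✗
The seller (reservation value high), facing Offer high: Accept gives 6, Reject gives 11. Proposed Reject is best. ✓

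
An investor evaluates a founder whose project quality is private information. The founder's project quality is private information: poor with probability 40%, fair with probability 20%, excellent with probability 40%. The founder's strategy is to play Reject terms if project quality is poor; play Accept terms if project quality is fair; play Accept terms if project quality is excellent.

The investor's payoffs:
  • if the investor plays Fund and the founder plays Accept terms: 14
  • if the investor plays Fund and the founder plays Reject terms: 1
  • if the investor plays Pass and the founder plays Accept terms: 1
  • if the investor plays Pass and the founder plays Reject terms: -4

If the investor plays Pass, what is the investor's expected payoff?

E[Pass] = 0.4·(-4) + 0.2·1 + 0.4·1 = (-1.6) + 0.2 + 0.4 = -1

-1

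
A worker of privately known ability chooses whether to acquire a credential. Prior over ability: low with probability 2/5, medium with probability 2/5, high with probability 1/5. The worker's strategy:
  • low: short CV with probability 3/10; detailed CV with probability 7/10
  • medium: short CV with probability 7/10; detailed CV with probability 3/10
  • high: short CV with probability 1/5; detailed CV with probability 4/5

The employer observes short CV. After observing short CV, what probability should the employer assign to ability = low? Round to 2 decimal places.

Apply Bayes' rule using the sender's strategy as the likelihood.
P(short CV) = (2/5)·(3/10) + (2/5)·(7/10) + (1/5)·(1/5) = 11/25
P(low | short CV) = ((2/5)·(3/10)) / (11/25) = (3/25) / (11/25) = 3/11

0.27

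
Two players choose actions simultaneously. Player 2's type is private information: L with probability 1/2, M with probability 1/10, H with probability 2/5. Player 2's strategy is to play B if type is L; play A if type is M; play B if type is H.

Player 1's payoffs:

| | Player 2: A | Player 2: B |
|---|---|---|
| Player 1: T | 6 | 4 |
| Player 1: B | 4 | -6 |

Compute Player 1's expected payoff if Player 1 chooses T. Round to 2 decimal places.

E[T] = 1/2·4 + 1/10·6 + 2/5·4 = 2 + 3/5 + 8/5 = 21/5

4.20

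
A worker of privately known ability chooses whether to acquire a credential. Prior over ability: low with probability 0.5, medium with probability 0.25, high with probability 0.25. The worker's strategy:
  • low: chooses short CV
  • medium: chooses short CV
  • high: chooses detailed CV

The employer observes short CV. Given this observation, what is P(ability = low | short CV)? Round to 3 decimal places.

0.667

P(short CV) = 0.5·1 + 0.25·1 + 0.25·0 = 0.75
P(low | short CV) = (0.5·1) / 0.75 = 0.5 / 0.75 = 0.666667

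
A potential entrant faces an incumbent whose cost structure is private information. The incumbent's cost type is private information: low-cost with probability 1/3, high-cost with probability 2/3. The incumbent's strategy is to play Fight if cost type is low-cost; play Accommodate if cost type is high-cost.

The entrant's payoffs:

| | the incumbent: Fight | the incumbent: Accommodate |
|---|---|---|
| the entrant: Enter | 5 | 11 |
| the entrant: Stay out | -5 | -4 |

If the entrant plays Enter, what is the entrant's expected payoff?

9

E[Enter] = 1/3·5 + 2/3·11 = 5/3 + 22/3 = 9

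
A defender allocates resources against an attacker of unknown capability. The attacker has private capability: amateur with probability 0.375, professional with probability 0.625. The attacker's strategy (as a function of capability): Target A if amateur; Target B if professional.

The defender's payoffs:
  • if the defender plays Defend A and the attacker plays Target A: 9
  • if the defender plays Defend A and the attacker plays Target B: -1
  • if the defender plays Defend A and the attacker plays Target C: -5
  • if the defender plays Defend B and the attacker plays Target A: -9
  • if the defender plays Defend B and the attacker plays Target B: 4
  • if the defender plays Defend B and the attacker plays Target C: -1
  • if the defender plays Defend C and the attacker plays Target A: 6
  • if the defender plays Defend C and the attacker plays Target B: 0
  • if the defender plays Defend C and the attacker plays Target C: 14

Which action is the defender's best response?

E[Defend A] = 0.375·(9) + 0.625·(-1) = 2.75
E[Defend B] = 0.375·(-9) + 0.625·(4) = -0.875
E[Defend C] = 0.375·(6) + 0.625·(0) = 2.25
Best response: Defend A (2.75 is the largest).

Defend A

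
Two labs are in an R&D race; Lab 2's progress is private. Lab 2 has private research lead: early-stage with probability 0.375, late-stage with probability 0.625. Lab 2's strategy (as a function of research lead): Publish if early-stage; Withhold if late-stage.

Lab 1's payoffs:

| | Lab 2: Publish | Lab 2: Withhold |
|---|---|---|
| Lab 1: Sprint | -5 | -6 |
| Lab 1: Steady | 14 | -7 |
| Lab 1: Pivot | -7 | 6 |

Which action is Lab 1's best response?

Pivot

E[Sprint] = 0.375·(-5) + 0.625·(-6) = -5.625
E[Steady] = 0.375·(14) + 0.625·(-7) = 0.875
E[Pivot] = 0.375·(-7) + 0.625·(6) = 1.125
Best response: Pivot (1.125 is the largest).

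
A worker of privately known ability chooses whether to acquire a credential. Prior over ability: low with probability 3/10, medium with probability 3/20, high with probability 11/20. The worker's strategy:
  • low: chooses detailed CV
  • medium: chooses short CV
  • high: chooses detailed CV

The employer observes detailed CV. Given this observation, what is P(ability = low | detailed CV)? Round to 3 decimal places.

0.353

P(detailed CV) = (3/10)·1 + (3/20)·0 + (11/20)·1 = 17/20
P(low | detailed CV) = ((3/10)·1) / (17/20) = (3/10) / (17/20) = 6/17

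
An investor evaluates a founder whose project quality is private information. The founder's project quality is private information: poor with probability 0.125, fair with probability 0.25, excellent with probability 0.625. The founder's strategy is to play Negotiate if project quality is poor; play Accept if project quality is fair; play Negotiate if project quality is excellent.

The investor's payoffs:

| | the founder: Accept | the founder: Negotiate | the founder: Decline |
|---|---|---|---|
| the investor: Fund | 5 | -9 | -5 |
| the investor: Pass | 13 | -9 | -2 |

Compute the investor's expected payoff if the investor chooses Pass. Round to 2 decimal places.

E[Pass] = 0.125·(-9) + 0.25·13 + 0.625·(-9) = (-1.125) + 3.25 + (-5.625) = -3.5

-3.50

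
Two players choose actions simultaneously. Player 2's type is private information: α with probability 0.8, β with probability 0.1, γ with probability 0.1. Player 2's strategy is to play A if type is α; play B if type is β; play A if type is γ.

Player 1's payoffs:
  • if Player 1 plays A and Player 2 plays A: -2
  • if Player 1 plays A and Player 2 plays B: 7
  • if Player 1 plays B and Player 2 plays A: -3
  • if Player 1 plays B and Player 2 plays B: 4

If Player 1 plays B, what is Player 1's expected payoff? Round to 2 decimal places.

E[B] = 0.8·(-3) + 0.1·4 + 0.1·(-3) = (-2.4) + 0.4 + (-0.3) = -2.3

-2.30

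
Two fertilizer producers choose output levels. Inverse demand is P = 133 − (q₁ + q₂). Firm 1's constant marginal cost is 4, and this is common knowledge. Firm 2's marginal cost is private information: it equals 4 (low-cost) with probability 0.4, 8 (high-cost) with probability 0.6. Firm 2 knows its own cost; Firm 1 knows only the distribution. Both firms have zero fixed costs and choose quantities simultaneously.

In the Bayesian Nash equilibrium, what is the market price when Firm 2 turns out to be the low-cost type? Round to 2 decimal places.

46.60

Type-c best response for Firm 2: q₂(c) = (133 − c)/2 − q₁/2.
Firm 1 maximizes expected profit; its first-order condition is 133 − 2q₁ − E[q₂] − 4 = 0.
Substituting E[q₂] and solving: E[c₂] = 6.4, so q₁ = (133 − 2·4 + 6.4)/3 = 43.8.
q₂(low-cost) = 42.6, so P = 133 − (43.8 + 42.6) = 46.6.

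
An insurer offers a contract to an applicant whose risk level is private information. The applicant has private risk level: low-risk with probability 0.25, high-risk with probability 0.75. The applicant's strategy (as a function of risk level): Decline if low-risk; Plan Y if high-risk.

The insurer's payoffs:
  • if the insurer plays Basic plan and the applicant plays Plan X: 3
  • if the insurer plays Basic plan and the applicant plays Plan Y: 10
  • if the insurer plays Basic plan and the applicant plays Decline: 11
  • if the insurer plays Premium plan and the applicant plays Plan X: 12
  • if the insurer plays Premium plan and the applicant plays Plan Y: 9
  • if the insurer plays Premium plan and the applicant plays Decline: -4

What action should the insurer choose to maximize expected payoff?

Basic plan

Compute the insurer's expected payoff for each action, taking the expectation over the applicant's type.
E[Basic plan] = 0.25·(11) + 0.75·(10) = 10.25
E[Premium plan] = 0.25·(-4) + 0.75·(9) = 5.75
Best response: Basic plan (10.25 is the largest).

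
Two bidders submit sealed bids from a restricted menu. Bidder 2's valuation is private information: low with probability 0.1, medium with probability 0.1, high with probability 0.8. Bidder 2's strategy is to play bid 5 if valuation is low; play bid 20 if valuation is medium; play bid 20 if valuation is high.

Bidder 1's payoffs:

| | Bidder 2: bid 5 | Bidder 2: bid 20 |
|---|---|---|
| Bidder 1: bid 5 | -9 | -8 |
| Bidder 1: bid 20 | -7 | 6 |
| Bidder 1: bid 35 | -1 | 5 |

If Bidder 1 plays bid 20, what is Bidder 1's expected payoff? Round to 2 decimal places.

4.70

Take the expectation over Bidder 2's valuation, weighting each type's action by its prior probability.
E[bid 20] = 0.1·(-7) + 0.1·6 + 0.8·6 = (-0.7) + 0.6 + 4.8 = 4.7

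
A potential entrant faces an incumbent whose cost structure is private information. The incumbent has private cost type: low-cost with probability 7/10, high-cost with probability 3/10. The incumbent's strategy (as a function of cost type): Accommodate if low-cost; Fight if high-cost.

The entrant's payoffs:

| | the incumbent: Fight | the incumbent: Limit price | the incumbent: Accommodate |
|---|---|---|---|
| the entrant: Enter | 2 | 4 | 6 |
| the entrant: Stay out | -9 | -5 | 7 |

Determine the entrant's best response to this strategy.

Enter

E[Enter] = 7/10·(6) + 3/10·(2) = 24/5
E[Stay out] = 7/10·(7) + 3/10·(-9) = 11/5
Best response: Enter (24/5 is the largest).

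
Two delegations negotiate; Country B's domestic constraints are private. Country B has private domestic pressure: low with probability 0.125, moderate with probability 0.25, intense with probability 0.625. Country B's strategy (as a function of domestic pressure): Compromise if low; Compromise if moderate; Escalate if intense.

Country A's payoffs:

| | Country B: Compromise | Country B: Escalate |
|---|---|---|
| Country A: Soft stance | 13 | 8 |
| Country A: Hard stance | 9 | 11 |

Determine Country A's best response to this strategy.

Hard stance

Compute Country A's expected payoff for each action, taking the expectation over Country B's type.
E[Soft stance] = 0.125·(13) + 0.25·(13) + 0.625·(8) = 9.875
E[Hard stance] = 0.125·(9) + 0.25·(9) + 0.625·(11) = 10.25
Best response: Hard stance (10.25 is the largest).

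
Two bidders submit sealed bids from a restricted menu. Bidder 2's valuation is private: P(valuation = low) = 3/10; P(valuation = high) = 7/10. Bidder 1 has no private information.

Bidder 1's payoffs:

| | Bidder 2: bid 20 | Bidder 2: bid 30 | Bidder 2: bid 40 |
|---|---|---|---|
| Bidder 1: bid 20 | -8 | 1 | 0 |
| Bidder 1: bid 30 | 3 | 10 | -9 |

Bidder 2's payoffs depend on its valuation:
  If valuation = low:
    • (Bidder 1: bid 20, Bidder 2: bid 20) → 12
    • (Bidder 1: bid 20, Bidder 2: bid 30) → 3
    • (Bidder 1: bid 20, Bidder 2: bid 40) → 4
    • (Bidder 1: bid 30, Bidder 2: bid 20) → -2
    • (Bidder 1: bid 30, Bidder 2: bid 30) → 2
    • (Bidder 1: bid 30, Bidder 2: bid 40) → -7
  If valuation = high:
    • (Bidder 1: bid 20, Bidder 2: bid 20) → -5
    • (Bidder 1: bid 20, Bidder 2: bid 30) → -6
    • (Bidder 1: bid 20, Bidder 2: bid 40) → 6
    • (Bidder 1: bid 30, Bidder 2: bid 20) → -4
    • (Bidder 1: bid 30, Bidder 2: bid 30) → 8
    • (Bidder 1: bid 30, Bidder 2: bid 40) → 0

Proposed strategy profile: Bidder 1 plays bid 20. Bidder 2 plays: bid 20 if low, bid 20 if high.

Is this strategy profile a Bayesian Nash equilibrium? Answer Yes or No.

Bidder 1 plays bid 20: E[bid 20] = 3/10·(-8) + 7/10·(-8) = -8; E[bid 30] = 3. Not best-responding. ✗
Bidder 2 (valuation low), facing bid 20: bid 20 gives 12, bid 30 gives 3, bid 40 gives 4. Proposed bid 20 is best. ✓
Bidder 2 (valuation high), facing bid 20: bid 20 gives -5, bid 30 gives -6, bid 40 gives 6. Proposed bid 20 is not best — profitable deviation exists. ✗

No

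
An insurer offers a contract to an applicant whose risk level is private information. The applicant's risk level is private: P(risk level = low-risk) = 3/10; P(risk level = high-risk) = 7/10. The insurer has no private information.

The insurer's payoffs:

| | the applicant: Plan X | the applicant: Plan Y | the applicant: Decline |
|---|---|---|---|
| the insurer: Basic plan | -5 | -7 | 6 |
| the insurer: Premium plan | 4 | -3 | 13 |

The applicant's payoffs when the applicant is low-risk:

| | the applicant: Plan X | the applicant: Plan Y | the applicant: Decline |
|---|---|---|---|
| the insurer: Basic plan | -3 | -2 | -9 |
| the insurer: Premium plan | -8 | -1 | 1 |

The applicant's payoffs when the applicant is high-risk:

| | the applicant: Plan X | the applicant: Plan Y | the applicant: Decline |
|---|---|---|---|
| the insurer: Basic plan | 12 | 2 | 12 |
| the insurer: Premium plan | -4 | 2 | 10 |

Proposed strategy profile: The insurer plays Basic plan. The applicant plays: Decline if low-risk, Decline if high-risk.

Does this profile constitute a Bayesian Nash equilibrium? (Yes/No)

A profile is a BNE iff every type of every player is best-responding given beliefs about the other side.
The insurer plays Basic plan: E[Basic plan] = 3/10·(6) + 7/10·(6) = 6; E[Premium plan] = 13. Not best-responding. ✗
The applicant (risk level low-risk), facing Basic plan: Plan X gives -3, Plan Y gives -2, Decline gives -9. Proposed Decline is not best — profitable deviation exists. ✗
The applicant (risk level high-risk), facing Basic plan: Plan X gives 12, Plan Y gives 2, Decline gives 12. Proposed Decline is best. ✓

No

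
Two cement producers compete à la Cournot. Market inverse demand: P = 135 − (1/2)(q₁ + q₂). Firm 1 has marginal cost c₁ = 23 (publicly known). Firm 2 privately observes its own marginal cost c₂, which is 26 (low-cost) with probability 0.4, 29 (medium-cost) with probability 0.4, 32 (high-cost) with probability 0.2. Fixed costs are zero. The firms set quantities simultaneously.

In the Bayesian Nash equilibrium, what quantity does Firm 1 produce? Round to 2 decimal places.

Firm 2 with cost c maximizes (135 − (1/2)(q₁+q₂) − c)·q₂, giving q₂(c) = (135 − c − (1/2)q₁).
E[c₂] = 0.4·26 + 0.4·29 + 0.2·32 = 28.4
Firm 1's FOC against E[q₂] yields q₁ = (135 − 2·23 + E[c₂])/(3/2) = (135 − 46 + 28.4)/(3/2) = 78.2667.

78.27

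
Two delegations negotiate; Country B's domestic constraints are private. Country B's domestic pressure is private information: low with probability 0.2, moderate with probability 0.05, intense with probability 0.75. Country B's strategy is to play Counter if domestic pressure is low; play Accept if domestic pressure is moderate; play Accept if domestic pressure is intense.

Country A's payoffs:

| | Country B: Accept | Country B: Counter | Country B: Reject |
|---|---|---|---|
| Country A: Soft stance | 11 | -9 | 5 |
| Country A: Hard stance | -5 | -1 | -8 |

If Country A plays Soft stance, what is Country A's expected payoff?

7

Take the expectation over Country B's domestic pressure, weighting each type's action by its prior probability.
E[Soft stance] = 0.2·(-9) + 0.05·11 + 0.75·11 = (-1.8) + 0.55 + 8.25 = 7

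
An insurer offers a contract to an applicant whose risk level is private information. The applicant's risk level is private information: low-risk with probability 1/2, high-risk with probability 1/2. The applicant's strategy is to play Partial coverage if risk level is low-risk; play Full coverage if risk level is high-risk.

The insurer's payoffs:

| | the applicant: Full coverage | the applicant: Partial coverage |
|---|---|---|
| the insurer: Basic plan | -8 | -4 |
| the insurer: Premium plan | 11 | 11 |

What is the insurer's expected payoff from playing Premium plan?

E[Premium plan] = 1/2·11 + 1/2·11 = 11/2 + 11/2 = 11

11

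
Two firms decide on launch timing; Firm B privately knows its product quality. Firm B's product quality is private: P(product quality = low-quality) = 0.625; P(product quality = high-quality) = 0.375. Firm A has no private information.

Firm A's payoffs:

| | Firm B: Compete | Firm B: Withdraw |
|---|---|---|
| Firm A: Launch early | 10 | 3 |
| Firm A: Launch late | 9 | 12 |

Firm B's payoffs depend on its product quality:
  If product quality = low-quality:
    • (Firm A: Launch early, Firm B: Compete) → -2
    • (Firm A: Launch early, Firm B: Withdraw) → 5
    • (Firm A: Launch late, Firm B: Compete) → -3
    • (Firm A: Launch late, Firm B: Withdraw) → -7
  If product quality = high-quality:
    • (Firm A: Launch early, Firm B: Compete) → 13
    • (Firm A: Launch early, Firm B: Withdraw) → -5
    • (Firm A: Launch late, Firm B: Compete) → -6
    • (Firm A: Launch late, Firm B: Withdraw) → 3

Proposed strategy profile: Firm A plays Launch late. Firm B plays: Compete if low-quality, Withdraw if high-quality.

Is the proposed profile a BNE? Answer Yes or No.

Yes

Firm A plays Launch late: E[Launch late] = 0.625·(9) + 0.375·(12) = 10.125; E[Launch early] = 7.375. Best-responding. ✓
Firm B (product quality low-quality), facing Launch late: Compete gives -3, Withdraw gives -7. Proposed Compete is best. ✓
Firm B (product quality high-quality), facing Launch late: Compete gives -6, Withdraw gives 3. Proposed Withdraw is best. ✓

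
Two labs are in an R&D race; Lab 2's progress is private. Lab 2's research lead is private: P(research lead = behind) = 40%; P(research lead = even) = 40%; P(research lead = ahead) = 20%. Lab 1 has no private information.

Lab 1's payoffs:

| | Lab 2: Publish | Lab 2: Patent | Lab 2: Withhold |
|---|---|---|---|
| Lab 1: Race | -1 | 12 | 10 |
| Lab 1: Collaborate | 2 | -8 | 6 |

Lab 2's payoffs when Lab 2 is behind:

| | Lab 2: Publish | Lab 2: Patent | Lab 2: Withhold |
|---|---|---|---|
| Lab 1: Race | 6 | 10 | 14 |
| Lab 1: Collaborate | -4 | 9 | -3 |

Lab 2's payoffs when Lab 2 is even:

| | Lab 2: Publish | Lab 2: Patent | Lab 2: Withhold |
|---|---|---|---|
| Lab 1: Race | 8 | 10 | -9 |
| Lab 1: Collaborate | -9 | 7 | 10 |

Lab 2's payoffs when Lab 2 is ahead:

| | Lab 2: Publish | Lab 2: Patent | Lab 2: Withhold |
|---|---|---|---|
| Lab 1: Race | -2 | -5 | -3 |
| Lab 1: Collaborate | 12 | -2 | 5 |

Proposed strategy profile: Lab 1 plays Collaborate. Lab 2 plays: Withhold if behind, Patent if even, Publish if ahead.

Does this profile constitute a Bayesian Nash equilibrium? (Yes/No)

No

Lab 1 plays Collaborate: E[Collaborate] = 0.4·(6) + 0.4·(-8) + 0.2·(2) = -0.4; E[Race] = 8.6. Not best-responding. ✗
Lab 2 (research lead behind), facing Collaborate: Publish gives -4, Patent gives 9, Withhold gives -3. Proposed Withhold is not best — profitable deviation exists. ✗
Lab 2 (research lead even), facing Collaborate: Publish gives -9, Patent gives 7, Withhold gives 10. Proposed Patent is not best — profitable deviation exists. ✗
Lab 2 (research lead ahead), facing Collaborate: Publish gives 12, Patent gives -2, Withhold gives 5. Proposed Publish is best. ✓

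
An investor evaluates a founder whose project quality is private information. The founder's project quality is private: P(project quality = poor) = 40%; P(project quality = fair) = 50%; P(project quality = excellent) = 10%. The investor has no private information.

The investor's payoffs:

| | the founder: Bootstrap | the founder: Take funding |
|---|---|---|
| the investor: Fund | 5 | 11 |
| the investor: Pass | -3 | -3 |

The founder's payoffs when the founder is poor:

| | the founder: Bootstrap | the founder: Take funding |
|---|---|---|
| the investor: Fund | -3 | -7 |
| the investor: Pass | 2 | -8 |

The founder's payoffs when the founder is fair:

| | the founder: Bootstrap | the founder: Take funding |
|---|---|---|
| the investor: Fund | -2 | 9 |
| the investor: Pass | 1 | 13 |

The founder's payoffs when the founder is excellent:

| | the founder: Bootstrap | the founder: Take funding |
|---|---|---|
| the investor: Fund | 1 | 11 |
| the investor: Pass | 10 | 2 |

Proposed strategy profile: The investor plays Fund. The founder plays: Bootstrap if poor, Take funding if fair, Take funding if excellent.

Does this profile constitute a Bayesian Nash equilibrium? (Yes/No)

Yes

A profile is a BNE iff every type of every player is best-responding given beliefs about the other side.
The investor plays Fund: E[Fund] = 0.4·(5) + 0.5·(11) + 0.1·(11) = 8.6; E[Pass] = -3. Best-responding. ✓
The founder (project quality poor), facing Fund: Bootstrap gives -3, Take funding gives -7. Proposed Bootstrap is best. ✓
The founder (project quality fair), facing Fund: Bootstrap gives -2, Take funding gives 9. Proposed Take funding is best. ✓
The founder (project quality excellent), facing Fund: Bootstrap gives 1, Take funding gives 11. Proposed Take funding is best. ✓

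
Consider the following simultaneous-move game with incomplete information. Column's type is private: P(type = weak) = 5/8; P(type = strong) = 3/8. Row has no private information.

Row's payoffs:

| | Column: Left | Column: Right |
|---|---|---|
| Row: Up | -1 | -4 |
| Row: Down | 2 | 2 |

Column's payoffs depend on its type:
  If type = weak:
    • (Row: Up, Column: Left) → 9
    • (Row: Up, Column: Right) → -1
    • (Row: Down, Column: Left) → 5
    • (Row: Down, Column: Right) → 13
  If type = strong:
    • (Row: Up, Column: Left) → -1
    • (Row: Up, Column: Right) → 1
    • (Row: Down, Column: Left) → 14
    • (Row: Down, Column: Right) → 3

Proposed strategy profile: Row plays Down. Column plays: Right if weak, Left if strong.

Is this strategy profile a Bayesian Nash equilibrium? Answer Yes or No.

A profile is a BNE iff every type of every player is best-responding given beliefs about the other side.
Row plays Down: E[Down] = 5/8·(2) + 3/8·(2) = 2; E[Up] = -23/8. Best-responding. ✓
Column (type weak), facing Down: Left gives 5, Right gives 13. Proposed Right is best. ✓
Column (type strong), facing Down: Left gives 14, Right gives 3. Proposed Left is best. ✓

Yes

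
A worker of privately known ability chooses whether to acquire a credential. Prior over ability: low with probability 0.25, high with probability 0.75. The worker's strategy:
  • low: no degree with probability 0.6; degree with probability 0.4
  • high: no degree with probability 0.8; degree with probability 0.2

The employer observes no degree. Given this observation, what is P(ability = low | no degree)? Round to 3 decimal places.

0.200

Apply Bayes' rule using the sender's strategy as the likelihood.
P(no degree) = 0.25·0.6 + 0.75·0.8 = 0.75
P(low | no degree) = (0.25·0.6) / 0.75 = 0.15 / 0.75 = 0.2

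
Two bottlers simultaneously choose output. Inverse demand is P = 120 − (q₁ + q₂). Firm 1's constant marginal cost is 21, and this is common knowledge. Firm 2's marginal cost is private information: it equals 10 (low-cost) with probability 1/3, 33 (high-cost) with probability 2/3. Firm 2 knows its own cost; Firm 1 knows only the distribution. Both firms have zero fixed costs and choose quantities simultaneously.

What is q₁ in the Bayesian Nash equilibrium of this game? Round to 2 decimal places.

34.44

Each type of Firm 2 best-responds to q₁; Firm 1 best-responds to the expected q₂ over Firm 2's types.
Firm 2 with cost c maximizes (120 − (q₁+q₂) − c)·q₂, giving q₂(c) = (120 − c − q₁)/2.
E[c₂] = 1/3·10 + 2/3·33 = 25.3333
Firm 1's FOC against E[q₂] yields q₁ = (120 − 2·21 + E[c₂])/3 = (120 − 42 + 25.3333)/3 = 34.4444.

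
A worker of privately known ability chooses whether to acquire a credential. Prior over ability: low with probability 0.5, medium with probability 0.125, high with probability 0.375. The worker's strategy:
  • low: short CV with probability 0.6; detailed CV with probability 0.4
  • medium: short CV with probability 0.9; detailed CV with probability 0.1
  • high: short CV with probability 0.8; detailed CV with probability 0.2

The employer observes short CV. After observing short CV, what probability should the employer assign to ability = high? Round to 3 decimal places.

Apply Bayes' rule using the sender's strategy as the likelihood.
P(short CV) = 0.5·0.6 + 0.125·0.9 + 0.375·0.8 = 0.7125
P(high | short CV) = (0.375·0.8) / 0.7125 = 0.3 / 0.7125 = 0.421053

0.421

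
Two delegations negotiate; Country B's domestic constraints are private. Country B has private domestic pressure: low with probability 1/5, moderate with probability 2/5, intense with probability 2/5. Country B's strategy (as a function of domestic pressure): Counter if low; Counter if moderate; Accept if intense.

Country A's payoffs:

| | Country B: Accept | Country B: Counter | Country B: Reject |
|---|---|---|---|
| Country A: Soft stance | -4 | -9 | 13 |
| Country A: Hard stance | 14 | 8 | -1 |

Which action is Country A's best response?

Hard stance

E[Soft stance] = 1/5·(-9) + 2/5·(-9) + 2/5·(-4) = -7
E[Hard stance] = 1/5·(8) + 2/5·(8) + 2/5·(14) = 52/5
Best response: Hard stance (52/5 is the largest).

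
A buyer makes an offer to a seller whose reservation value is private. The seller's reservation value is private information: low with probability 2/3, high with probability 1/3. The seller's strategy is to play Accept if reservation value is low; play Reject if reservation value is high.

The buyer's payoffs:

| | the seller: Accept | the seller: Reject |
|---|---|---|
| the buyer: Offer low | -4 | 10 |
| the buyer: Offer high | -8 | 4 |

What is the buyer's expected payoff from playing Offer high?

-4

Take the expectation over the seller's reservation value, weighting each type's action by its prior probability.
E[Offer high] = 2/3·(-8) + 1/3·4 = (-16/3) + 4/3 = -4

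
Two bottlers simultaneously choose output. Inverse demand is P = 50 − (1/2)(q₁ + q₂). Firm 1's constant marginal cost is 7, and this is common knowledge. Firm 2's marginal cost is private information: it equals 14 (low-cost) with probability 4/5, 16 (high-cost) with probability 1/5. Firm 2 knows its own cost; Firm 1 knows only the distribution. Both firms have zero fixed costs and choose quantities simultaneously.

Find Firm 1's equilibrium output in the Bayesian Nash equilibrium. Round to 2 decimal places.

33.60

Type-c best response for Firm 2: q₂(c) = (50 − c) − q₁/2.
Firm 1 maximizes expected profit; its first-order condition is 50 − q₁ − (1/2)E[q₂] − 7 = 0.
Substituting E[q₂] and solving: E[c₂] = 14.4, so q₁ = (50 − 2·7 + 14.4)/(3/2) = 33.6.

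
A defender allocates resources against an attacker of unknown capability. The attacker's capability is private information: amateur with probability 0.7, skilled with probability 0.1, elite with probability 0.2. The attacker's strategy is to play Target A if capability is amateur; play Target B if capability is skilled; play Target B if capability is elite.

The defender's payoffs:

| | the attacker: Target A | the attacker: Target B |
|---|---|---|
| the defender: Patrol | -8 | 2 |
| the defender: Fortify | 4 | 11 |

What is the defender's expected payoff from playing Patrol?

-5

E[Patrol] = 0.7·(-8) + 0.1·2 + 0.2·2 = (-5.6) + 0.2 + 0.4 = -5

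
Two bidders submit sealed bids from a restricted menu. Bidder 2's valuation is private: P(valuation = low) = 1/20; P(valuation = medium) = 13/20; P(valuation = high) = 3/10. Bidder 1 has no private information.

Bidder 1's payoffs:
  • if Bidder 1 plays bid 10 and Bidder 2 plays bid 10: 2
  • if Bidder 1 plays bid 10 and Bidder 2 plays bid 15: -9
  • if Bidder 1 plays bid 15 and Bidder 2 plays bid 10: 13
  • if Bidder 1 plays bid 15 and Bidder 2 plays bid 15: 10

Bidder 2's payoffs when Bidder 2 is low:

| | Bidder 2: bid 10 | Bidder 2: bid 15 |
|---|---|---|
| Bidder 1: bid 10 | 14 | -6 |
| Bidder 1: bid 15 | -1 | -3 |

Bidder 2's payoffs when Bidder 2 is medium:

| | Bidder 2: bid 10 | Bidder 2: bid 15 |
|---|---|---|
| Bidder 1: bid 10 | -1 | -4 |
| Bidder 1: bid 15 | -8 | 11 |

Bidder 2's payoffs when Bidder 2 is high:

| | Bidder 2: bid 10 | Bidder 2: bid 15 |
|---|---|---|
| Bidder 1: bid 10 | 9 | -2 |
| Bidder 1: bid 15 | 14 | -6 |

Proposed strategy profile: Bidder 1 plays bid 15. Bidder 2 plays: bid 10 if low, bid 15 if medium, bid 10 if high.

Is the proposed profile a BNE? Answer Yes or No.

Yes

Bidder 1 plays bid 15: E[bid 15] = 1/20·(13) + 13/20·(10) + 3/10·(13) = 221/20; E[bid 10] = -103/20. Best-responding. ✓
Bidder 2 (valuation low), facing bid 15: bid 10 gives -1, bid 15 gives -3. Proposed bid 10 is best. ✓
Bidder 2 (valuation medium), facing bid 15: bid 10 gives -8, bid 15 gives 11. Proposed bid 15 is best. ✓
Bidder 2 (valuation high), facing bid 15: bid 10 gives 14, bid 15 gives -6. Proposed bid 10 is best. ✓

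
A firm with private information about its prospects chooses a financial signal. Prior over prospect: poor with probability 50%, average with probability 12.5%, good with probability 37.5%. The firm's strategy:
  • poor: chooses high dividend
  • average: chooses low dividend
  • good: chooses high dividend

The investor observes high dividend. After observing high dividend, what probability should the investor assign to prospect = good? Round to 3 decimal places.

0.429

P(high dividend) = 0.5·1 + 0.125·0 + 0.375·1 = 0.875
P(good | high dividend) = (0.375·1) / 0.875 = 0.375 / 0.875 = 0.428571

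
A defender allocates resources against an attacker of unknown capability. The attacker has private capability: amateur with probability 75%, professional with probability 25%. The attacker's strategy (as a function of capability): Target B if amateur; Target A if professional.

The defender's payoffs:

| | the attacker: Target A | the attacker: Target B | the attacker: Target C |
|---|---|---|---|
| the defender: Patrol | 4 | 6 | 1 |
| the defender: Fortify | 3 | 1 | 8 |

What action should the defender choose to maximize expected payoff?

Patrol

E[Patrol] = 0.75·(6) + 0.25·(4) = 5.5
E[Fortify] = 0.75·(1) + 0.25·(3) = 1.5
Best response: Patrol (5.5 is the largest).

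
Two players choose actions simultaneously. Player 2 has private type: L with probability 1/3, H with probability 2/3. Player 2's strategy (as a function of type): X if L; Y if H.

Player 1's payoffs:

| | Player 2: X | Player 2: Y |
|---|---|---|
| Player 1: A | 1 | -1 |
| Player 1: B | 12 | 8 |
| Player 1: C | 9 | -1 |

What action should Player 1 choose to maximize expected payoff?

E[A] = 1/3·(1) + 2/3·(-1) = -1/3
E[B] = 1/3·(12) + 2/3·(8) = 28/3
E[C] = 1/3·(9) + 2/3·(-1) = 7/3
Best response: B (28/3 is the largest).

B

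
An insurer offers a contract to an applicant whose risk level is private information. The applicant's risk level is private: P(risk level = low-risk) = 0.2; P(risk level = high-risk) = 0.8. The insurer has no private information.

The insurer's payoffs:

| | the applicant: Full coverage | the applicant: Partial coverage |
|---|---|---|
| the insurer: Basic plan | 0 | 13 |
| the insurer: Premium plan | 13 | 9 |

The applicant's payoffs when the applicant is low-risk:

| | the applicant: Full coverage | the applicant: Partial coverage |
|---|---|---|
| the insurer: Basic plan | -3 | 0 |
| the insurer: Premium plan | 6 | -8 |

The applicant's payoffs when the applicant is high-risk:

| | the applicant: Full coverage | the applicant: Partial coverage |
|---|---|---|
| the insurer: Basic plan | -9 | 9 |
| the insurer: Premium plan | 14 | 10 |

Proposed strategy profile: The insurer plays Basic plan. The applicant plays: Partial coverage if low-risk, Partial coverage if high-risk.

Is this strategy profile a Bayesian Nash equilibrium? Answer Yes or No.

The insurer plays Basic plan: E[Basic plan] = 0.2·(13) + 0.8·(13) = 13; E[Premium plan] = 9. Best-responding. ✓
The applicant (risk level low-risk), facing Basic plan: Full coverage gives -3, Partial coverage gives 0. Proposed Partial coverage is best. ✓
The applicant (risk level high-risk), facing Basic plan: Full coverage gives -9, Partial coverage gives 9. Proposed Partial coverage is best. ✓

Yes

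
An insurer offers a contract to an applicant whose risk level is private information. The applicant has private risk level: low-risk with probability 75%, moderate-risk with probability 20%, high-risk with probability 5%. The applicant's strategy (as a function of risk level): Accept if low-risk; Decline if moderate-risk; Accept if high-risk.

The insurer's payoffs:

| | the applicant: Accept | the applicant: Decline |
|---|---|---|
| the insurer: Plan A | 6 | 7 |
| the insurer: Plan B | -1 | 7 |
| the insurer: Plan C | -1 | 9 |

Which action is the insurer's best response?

Plan A

E[Plan A] = 0.75·(6) + 0.2·(7) + 0.05·(6) = 6.2
E[Plan B] = 0.75·(-1) + 0.2·(7) + 0.05·(-1) = 0.6
E[Plan C] = 0.75·(-1) + 0.2·(9) + 0.05·(-1) = 1
Best response: Plan A (6.2 is the largest).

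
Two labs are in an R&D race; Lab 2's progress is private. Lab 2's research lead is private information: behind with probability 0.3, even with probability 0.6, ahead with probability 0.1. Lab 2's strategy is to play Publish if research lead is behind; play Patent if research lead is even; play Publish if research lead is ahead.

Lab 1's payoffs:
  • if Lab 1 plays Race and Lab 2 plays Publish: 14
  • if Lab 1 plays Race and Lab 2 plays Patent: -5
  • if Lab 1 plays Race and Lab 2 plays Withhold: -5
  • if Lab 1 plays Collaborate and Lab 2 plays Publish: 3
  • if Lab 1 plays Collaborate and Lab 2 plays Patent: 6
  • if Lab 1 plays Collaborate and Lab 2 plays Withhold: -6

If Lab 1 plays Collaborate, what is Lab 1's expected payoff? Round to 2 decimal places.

4.80

E[Collaborate] = 0.3·3 + 0.6·6 + 0.1·3 = 0.9 + 3.6 + 0.3 = 4.8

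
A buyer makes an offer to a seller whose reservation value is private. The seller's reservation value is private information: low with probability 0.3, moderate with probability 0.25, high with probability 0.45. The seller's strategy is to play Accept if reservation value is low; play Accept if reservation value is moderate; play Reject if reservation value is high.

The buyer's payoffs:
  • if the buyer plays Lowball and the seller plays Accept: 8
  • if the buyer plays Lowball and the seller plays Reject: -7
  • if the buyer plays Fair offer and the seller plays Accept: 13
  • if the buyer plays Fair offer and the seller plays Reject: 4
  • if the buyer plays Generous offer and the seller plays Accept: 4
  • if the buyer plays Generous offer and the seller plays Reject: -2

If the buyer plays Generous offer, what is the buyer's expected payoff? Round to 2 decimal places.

E[Generous offer] = 0.3·4 + 0.25·4 + 0.45·(-2) = 1.2 + 1 + (-0.9) = 1.3

1.30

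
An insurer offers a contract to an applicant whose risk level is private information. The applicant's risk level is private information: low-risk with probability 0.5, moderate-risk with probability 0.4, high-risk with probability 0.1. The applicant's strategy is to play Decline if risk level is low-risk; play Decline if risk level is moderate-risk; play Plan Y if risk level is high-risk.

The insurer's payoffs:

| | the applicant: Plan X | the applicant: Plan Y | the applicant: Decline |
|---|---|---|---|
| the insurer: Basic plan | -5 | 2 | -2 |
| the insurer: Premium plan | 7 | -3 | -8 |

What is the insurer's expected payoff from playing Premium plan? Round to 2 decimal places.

-7.50

E[Premium plan] = 0.5·(-8) + 0.4·(-8) + 0.1·(-3) = (-4) + (-3.2) + (-0.3) = -7.5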